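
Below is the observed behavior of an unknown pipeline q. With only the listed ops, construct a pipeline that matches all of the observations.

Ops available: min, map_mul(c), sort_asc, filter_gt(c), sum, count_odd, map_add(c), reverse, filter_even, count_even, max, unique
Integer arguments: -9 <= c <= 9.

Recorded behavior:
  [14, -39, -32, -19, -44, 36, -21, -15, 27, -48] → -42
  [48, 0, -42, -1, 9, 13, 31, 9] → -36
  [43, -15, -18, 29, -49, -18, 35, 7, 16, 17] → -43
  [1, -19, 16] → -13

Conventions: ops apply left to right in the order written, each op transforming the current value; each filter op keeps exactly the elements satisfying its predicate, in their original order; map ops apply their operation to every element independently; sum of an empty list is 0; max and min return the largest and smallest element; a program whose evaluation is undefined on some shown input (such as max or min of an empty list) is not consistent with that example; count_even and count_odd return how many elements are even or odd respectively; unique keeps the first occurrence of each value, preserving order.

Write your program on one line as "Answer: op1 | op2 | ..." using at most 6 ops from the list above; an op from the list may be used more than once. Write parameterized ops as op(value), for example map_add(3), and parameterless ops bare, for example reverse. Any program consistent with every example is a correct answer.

reverse | unique | map_add(6) | reverse | min

Check, running the answer program on each example:
  [14, -39, -32, -19, -44, 36, -21, -15, 27, -48] -> [-48, 27, -15, -21, 36, -44, -19, -32, -39, 14] -> [-48, 27, -15, -21, 36, -44, -19, -32, -39, 14] -> [-42, 33, -9, -15, 42, -38, -13, -26, -33, 20] -> [20, -33, -26, -13, -38, 42, -15, -9, 33, -42] -> -42
  [48, 0, -42, -1, 9, 13, 31, 9] -> [9, 31, 13, 9, -1, -42, 0, 48] -> [9, 31, 13, -1, -42, 0, 48] -> [15, 37, 19, 5, -36, 6, 54] -> [54, 6, -36, 5, 19, 37, 15] -> -36
  [43, -15, -18, 29, -49, -18, 35, 7, 16, 17] -> [17, 16, 7, 35, -18, -49, 29, -18, -15, 43] -> [17, 16, 7, 35, -18, -49, 29, -15, 43] -> [23, 22, 13, 41, -12, -43, 35, -9, 49] -> [49, -9, 35, -43, -12, 41, 13, 22, 23] -> -43
  [1, -19, 16] -> [16, -19, 1] -> [16, -19, 1] -> [22, -13, 7] -> [7, -13, 22] -> -13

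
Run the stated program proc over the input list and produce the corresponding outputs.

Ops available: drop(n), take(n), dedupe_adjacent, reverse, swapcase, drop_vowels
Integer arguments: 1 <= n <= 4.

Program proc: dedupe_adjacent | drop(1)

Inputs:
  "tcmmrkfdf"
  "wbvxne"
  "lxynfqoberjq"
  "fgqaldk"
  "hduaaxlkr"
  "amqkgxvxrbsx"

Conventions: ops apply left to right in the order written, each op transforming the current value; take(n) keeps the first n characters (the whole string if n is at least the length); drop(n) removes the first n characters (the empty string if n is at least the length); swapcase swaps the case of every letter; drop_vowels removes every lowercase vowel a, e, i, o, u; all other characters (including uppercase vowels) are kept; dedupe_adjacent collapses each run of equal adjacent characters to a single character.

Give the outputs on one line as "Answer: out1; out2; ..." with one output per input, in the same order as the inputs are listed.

Execution, op by op:
  "tcmmrkfdf" -> "tcmrkfdf" -> "cmrkfdf"
  "wbvxne" -> "wbvxne" -> "bvxne"
  "lxynfqoberjq" -> "lxynfqoberjq" -> "xynfqoberjq"
  "fgqaldk" -> "fgqaldk" -> "gqaldk"
  "hduaaxlkr" -> "hduaxlkr" -> "duaxlkr"
  "amqkgxvxrbsx" -> "amqkgxvxrbsx" -> "mqkgxvxrbsx"

"cmrkfdf"; "bvxne"; "xynfqoberjq"; "gqaldk"; "duaxlkr"; "mqkgxvxrbsx"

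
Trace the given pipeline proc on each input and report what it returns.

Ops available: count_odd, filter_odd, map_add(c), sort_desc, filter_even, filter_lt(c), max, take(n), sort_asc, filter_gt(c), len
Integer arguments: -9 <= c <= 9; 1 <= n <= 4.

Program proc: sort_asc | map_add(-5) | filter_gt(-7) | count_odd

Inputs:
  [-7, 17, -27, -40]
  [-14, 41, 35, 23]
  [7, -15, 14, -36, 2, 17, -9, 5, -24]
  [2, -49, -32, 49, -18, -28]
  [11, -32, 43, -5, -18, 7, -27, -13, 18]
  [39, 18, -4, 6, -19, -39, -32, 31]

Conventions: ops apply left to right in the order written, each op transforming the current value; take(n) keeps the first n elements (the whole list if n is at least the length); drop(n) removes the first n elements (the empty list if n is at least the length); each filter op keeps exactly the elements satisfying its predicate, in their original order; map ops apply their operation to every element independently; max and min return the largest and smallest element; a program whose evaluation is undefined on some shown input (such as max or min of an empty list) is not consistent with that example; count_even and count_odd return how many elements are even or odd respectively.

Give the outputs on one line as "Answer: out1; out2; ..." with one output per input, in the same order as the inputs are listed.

Execution, op by op:
  [-7, 17, -27, -40] -> [-40, -27, -7, 17] -> [-45, -32, -12, 12] -> [12] -> 0
  [-14, 41, 35, 23] -> [-14, 23, 35, 41] -> [-19, 18, 30, 36] -> [18, 30, 36] -> 0
  [7, -15, 14, -36, 2, 17, -9, 5, -24] -> [-36, -24, -15, -9, 2, 5, 7, 14, 17] -> [-41, -29, -20, -14, -3, 0, 2, 9, 12] -> [-3, 0, 2, 9, 12] -> 2
  [2, -49, -32, 49, -18, -28] -> [-49, -32, -28, -18, 2, 49] -> [-54, -37, -33, -23, -3, 44] -> [-3, 44] -> 1
  [11, -32, 43, -5, -18, 7, -27, -13, 18] -> [-32, -27, -18, -13, -5, 7, 11, 18, 43] -> [-37, -32, -23, -18, -10, 2, 6, 13, 38] -> [2, 6, 13, 38] -> 1
  [39, 18, -4, 6, -19, -39, -32, 31] -> [-39, -32, -19, -4, 6, 18, 31, 39] -> [-44, -37, -24, -9, 1, 13, 26, 34] -> [1, 13, 26, 34] -> 2

0; 0; 2; 1; 1; 2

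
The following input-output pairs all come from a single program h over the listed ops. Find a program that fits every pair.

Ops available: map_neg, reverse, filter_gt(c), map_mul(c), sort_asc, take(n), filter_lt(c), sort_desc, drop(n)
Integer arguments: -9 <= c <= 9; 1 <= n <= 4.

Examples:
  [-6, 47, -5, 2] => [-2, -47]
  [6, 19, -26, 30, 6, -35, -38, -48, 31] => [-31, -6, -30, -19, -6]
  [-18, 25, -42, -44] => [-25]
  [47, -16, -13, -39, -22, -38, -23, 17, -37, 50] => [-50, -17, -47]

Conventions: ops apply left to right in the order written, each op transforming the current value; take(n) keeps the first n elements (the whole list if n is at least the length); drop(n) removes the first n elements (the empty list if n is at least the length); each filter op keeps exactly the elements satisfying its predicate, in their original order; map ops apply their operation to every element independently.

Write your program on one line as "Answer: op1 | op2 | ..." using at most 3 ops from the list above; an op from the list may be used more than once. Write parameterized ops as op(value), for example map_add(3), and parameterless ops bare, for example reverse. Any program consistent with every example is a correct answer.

filter_gt(-1) | map_neg | reverse

Check, running the answer program on each example:
  [-6, 47, -5, 2] -> [47, 2] -> [-47, -2] -> [-2, -47]
  [6, 19, -26, 30, 6, -35, -38, -48, 31] -> [6, 19, 30, 6, 31] -> [-6, -19, -30, -6, -31] -> [-31, -6, -30, -19, -6]
  [-18, 25, -42, -44] -> [25] -> [-25] -> [-25]
  [47, -16, -13, -39, -22, -38, -23, 17, -37, 50] -> [47, 17, 50] -> [-47, -17, -50] -> [-50, -17, -47]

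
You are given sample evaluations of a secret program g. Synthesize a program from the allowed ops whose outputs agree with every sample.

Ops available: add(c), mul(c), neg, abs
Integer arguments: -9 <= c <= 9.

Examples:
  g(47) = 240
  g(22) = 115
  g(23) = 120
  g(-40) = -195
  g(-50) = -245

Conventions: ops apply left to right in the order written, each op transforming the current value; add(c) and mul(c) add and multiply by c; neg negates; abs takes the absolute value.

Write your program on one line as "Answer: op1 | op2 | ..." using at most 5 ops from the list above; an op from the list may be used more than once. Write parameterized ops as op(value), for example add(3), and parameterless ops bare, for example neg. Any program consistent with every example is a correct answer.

add(6) | neg | add(5) | mul(-5)

Check, running the answer program on each example:
  47 -> 53 -> -53 -> -48 -> 240
  22 -> 28 -> -28 -> -23 -> 115
  23 -> 29 -> -29 -> -24 -> 120
  -40 -> -34 -> 34 -> 39 -> -195
  -50 -> -44 -> 44 -> 49 -> -245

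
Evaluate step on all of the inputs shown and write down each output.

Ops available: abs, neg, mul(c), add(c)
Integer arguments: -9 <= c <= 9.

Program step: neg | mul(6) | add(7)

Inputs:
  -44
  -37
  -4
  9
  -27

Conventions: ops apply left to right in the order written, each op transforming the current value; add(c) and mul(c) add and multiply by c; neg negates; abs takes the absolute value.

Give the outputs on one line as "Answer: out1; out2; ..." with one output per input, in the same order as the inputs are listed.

271; 229; 31; -47; 169

Execution, op by op:
  -44 -> 44 -> 264 -> 271
  -37 -> 37 -> 222 -> 229
  -4 -> 4 -> 24 -> 31
  9 -> -9 -> -54 -> -47
  -27 -> 27 -> 162 -> 169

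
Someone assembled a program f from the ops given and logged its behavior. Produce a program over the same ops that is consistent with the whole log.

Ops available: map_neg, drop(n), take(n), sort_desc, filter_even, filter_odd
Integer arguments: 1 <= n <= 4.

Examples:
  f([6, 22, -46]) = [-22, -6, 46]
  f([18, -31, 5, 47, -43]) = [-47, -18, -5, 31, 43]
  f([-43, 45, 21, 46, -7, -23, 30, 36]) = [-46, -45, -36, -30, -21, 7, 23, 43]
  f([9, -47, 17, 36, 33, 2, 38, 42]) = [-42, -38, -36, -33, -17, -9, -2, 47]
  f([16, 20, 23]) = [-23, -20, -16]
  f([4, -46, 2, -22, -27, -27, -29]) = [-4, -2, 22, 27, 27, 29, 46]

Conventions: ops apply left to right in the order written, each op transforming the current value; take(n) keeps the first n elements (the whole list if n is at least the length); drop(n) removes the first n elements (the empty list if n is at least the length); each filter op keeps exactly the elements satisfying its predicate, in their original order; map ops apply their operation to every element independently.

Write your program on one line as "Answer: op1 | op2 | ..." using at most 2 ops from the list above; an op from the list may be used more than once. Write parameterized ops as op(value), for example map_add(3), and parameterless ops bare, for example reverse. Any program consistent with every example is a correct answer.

sort_desc | map_neg

Check, running the answer program on each example:
  [6, 22, -46] -> [22, 6, -46] -> [-22, -6, 46]
  [18, -31, 5, 47, -43] -> [47, 18, 5, -31, -43] -> [-47, -18, -5, 31, 43]
  [-43, 45, 21, 46, -7, -23, 30, 36] -> [46, 45, 36, 30, 21, -7, -23, -43] -> [-46, -45, -36, -30, -21, 7, 23, 43]
  [9, -47, 17, 36, 33, 2, 38, 42] -> [42, 38, 36, 33, 17, 9, 2, -47] -> [-42, -38, -36, -33, -17, -9, -2, 47]
  [16, 20, 23] -> [23, 20, 16] -> [-23, -20, -16]
  [4, -46, 2, -22, -27, -27, -29] -> [4, 2, -22, -27, -27, -29, -46] -> [-4, -2, 22, 27, 27, 29, 46]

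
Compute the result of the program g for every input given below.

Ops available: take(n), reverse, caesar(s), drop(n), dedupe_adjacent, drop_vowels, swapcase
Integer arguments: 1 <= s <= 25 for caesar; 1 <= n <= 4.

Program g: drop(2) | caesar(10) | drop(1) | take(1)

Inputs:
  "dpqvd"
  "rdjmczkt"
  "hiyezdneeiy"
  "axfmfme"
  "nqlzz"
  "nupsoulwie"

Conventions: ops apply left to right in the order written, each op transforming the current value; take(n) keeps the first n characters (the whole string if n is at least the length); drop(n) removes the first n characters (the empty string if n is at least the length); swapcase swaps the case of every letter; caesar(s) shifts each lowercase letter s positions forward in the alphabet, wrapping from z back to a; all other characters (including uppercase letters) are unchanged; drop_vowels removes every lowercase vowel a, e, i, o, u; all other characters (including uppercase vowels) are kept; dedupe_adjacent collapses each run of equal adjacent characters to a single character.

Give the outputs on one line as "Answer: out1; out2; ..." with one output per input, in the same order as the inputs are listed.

Execution, op by op:
  "dpqvd" -> "qvd" -> "afn" -> "fn" -> "f"
  "rdjmczkt" -> "jmczkt" -> "twmjud" -> "wmjud" -> "w"
  "hiyezdneeiy" -> "yezdneeiy" -> "iojnxoosi" -> "ojnxoosi" -> "o"
  "axfmfme" -> "fmfme" -> "pwpwo" -> "wpwo" -> "w"
  "nqlzz" -> "lzz" -> "vjj" -> "jj" -> "j"
  "nupsoulwie" -> "psoulwie" -> "zcyevgso" -> "cyevgso" -> "c"

"f"; "w"; "o"; "w"; "j"; "c"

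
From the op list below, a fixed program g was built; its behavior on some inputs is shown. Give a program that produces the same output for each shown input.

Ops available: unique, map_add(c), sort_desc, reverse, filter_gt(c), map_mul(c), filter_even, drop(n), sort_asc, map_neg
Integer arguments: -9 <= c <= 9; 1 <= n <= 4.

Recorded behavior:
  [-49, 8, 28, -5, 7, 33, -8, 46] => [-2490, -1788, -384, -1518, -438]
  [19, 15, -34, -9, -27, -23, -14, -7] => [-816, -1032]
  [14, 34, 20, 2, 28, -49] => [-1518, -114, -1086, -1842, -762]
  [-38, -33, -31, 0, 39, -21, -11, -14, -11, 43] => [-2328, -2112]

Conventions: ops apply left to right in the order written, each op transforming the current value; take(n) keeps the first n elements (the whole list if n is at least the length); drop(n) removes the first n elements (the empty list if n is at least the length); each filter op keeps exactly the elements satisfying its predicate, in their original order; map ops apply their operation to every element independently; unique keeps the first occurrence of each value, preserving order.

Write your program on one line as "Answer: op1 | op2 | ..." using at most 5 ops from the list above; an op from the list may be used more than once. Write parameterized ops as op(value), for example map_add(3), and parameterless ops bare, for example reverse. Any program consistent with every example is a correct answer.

reverse | map_mul(6) | filter_gt(2) | map_mul(-9) | map_add(-6)

Check, running the answer program on each example:
  [-49, 8, 28, -5, 7, 33, -8, 46] -> [46, -8, 33, 7, -5, 28, 8, -49] -> [276, -48, 198, 42, -30, 168, 48, -294] -> [276, 198, 42, 168, 48] -> [-2484, -1782, -378, -1512, -432] -> [-2490, -1788, -384, -1518, -438]
  [19, 15, -34, -9, -27, -23, -14, -7] -> [-7, -14, -23, -27, -9, -34, 15, 19] -> [-42, -84, -138, -162, -54, -204, 90, 114] -> [90, 114] -> [-810, -1026] -> [-816, -1032]
  [14, 34, 20, 2, 28, -49] -> [-49, 28, 2, 20, 34, 14] -> [-294, 168, 12, 120, 204, 84] -> [168, 12, 120, 204, 84] -> [-1512, -108, -1080, -1836, -756] -> [-1518, -114, -1086, -1842, -762]
  [-38, -33, -31, 0, 39, -21, -11, -14, -11, 43] -> [43, -11, -14, -11, -21, 39, 0, -31, -33, -38] -> [258, -66, -84, -66, -126, 234, 0, -186, -198, -228] -> [258, 234] -> [-2322, -2106] -> [-2328, -2112]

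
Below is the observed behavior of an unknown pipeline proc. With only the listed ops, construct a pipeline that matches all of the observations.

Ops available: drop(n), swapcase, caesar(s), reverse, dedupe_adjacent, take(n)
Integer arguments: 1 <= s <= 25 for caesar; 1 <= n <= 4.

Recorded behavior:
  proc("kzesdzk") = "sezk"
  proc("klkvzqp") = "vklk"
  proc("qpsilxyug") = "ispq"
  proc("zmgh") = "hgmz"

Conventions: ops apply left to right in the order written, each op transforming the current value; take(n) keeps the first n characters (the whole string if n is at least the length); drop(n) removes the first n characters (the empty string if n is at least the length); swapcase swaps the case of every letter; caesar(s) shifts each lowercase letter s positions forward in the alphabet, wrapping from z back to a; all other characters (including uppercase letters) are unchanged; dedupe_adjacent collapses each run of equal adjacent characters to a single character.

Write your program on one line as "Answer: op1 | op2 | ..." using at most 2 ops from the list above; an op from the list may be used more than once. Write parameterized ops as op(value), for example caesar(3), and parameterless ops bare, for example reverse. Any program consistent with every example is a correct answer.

take(4) | reverse

Check, running the answer program on each example:
  "kzesdzk" -> "kzes" -> "sezk"
  "klkvzqp" -> "klkv" -> "vklk"
  "qpsilxyug" -> "qpsi" -> "ispq"
  "zmgh" -> "zmgh" -> "hgmz"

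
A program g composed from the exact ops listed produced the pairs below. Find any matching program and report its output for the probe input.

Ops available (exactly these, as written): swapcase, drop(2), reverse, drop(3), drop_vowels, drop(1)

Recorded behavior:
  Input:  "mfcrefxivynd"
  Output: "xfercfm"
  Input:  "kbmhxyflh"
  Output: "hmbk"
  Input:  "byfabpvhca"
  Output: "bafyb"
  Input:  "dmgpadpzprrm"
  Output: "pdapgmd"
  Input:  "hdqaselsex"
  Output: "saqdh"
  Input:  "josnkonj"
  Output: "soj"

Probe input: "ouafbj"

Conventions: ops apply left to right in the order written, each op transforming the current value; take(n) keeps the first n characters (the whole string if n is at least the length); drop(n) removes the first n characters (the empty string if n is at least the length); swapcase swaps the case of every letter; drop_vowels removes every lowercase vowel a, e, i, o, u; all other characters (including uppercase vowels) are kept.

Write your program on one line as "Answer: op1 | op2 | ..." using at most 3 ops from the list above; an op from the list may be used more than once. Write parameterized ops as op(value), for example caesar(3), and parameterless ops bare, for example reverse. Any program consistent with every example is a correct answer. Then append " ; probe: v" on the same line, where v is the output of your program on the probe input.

reverse | drop(3) | drop(2) ; probe: "o"

Check, running the answer program on each example:
  "mfcrefxivynd" -> "dnyvixfercfm" -> "vixfercfm" -> "xfercfm"
  "kbmhxyflh" -> "hlfyxhmbk" -> "yxhmbk" -> "hmbk"
  "byfabpvhca" -> "achvpbafyb" -> "vpbafyb" -> "bafyb"
  "dmgpadpzprrm" -> "mrrpzpdapgmd" -> "pzpdapgmd" -> "pdapgmd"
  "hdqaselsex" -> "xeslesaqdh" -> "lesaqdh" -> "saqdh"
  "josnkonj" -> "jnoknsoj" -> "knsoj" -> "soj"
  probe: "ouafbj" -> "jbfauo" -> "auo" -> "o"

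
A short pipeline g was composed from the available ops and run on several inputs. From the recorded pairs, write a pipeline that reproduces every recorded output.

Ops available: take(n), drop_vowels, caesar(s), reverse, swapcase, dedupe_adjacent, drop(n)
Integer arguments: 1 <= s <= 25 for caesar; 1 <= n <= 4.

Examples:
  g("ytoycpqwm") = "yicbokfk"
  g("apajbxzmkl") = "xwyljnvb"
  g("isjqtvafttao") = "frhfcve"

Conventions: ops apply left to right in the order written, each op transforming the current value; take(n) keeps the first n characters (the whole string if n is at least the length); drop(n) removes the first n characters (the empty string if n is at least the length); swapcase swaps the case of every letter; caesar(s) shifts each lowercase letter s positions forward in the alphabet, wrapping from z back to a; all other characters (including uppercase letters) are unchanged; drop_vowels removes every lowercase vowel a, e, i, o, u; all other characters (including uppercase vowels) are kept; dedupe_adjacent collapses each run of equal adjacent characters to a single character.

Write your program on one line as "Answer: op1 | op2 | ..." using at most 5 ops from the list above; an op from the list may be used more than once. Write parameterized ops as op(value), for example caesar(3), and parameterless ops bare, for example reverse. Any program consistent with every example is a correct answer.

dedupe_adjacent | drop_vowels | caesar(6) | reverse | caesar(6)

Check, running the answer program on each example:
  "ytoycpqwm" -> "ytoycpqwm" -> "ytycpqwm" -> "ezeivwcs" -> "scwvieze" -> "yicbokfk"
  "apajbxzmkl" -> "apajbxzmkl" -> "pjbxzmkl" -> "vphdfsqr" -> "rqsfdhpv" -> "xwyljnvb"
  "isjqtvafttao" -> "isjqtvaftao" -> "sjqtvft" -> "ypwzblz" -> "zlbzwpy" -> "frhfcve"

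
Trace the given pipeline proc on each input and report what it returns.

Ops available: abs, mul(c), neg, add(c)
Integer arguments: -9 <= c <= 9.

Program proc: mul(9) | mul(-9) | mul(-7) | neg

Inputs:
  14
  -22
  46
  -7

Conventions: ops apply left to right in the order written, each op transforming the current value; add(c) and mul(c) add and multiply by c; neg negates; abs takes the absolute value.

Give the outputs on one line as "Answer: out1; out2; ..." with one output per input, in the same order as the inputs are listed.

Execution, op by op:
  14 -> 126 -> -1134 -> 7938 -> -7938
  -22 -> -198 -> 1782 -> -12474 -> 12474
  46 -> 414 -> -3726 -> 26082 -> -26082
  -7 -> -63 -> 567 -> -3969 -> 3969

-7938; 12474; -26082; 3969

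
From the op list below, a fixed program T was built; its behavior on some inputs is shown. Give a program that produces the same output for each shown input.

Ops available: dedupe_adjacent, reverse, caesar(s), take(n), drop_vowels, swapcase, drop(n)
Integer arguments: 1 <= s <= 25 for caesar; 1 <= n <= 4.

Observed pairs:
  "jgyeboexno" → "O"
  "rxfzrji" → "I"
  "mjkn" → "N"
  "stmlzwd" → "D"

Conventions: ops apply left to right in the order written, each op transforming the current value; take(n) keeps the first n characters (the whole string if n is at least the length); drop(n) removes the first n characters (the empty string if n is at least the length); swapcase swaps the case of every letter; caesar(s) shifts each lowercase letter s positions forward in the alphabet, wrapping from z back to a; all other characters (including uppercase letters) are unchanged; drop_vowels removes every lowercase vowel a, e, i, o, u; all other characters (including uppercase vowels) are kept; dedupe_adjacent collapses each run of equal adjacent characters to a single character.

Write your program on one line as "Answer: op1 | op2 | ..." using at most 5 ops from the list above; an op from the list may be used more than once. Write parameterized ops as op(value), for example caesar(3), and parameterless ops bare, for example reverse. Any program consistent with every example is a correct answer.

swapcase | reverse | take(2) | take(1)

Check, running the answer program on each example:
  "jgyeboexno" -> "JGYEBOEXNO" -> "ONXEOBEYGJ" -> "ON" -> "O"
  "rxfzrji" -> "RXFZRJI" -> "IJRZFXR" -> "IJ" -> "I"
  "mjkn" -> "MJKN" -> "NKJM" -> "NK" -> "N"
  "stmlzwd" -> "STMLZWD" -> "DWZLMTS" -> "DW" -> "D"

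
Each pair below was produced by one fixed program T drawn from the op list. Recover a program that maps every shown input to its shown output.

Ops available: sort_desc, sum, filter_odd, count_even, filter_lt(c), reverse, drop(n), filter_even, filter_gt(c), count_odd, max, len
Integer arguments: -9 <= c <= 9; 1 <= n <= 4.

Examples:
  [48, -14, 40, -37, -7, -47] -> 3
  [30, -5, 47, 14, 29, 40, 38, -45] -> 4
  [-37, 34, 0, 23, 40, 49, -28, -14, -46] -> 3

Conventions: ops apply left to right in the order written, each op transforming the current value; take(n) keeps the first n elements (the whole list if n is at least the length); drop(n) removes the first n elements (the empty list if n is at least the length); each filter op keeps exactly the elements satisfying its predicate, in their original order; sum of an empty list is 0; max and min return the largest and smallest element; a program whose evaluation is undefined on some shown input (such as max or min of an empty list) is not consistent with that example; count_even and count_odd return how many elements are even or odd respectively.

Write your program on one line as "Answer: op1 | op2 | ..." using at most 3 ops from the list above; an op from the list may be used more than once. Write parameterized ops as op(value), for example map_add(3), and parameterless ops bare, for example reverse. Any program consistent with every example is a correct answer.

sort_desc | filter_odd | len

Check, running the answer program on each example:
  [48, -14, 40, -37, -7, -47] -> [48, 40, -7, -14, -37, -47] -> [-7, -37, -47] -> 3
  [30, -5, 47, 14, 29, 40, 38, -45] -> [47, 40, 38, 30, 29, 14, -5, -45] -> [47, 29, -5, -45] -> 4
  [-37, 34, 0, 23, 40, 49, -28, -14, -46] -> [49, 40, 34, 23, 0, -14, -28, -37, -46] -> [49, 23, -37] -> 3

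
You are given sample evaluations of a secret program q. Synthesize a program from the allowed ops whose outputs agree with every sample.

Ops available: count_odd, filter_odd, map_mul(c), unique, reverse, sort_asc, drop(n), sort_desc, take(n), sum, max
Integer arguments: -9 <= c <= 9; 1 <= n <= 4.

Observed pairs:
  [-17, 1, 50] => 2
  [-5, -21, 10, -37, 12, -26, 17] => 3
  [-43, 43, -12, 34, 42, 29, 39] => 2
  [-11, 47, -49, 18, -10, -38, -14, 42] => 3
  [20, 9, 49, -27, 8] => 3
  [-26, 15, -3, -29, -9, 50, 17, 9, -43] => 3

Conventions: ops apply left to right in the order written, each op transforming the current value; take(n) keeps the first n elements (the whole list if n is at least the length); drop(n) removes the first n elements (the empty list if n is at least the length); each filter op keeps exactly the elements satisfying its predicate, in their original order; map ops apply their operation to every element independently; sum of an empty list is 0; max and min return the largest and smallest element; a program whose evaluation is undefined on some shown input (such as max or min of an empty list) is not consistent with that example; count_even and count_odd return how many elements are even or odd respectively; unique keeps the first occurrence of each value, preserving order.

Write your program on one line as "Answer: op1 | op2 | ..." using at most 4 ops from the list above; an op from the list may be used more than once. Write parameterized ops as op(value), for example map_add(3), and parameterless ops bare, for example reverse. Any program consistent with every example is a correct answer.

take(4) | reverse | count_odd

Check, running the answer program on each example:
  [-17, 1, 50] -> [-17, 1, 50] -> [50, 1, -17] -> 2
  [-5, -21, 10, -37, 12, -26, 17] -> [-5, -21, 10, -37] -> [-37, 10, -21, -5] -> 3
  [-43, 43, -12, 34, 42, 29, 39] -> [-43, 43, -12, 34] -> [34, -12, 43, -43] -> 2
  [-11, 47, -49, 18, -10, -38, -14, 42] -> [-11, 47, -49, 18] -> [18, -49, 47, -11] -> 3
  [20, 9, 49, -27, 8] -> [20, 9, 49, -27] -> [-27, 49, 9, 20] -> 3
  [-26, 15, -3, -29, -9, 50, 17, 9, -43] -> [-26, 15, -3, -29] -> [-29, -3, 15, -26] -> 3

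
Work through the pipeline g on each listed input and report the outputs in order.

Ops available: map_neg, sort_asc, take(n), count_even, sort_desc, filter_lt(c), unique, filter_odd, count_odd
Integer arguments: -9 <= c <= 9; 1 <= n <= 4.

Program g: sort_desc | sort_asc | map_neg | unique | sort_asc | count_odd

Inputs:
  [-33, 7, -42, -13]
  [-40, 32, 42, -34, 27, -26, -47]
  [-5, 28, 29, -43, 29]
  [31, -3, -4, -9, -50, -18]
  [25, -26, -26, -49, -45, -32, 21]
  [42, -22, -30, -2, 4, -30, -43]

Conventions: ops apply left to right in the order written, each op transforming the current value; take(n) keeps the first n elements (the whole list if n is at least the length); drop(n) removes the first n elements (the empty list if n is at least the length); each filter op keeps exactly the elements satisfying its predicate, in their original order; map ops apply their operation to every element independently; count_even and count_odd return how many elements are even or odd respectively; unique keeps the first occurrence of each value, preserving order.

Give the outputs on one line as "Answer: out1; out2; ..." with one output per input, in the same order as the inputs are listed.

3; 2; 3; 3; 4; 1

Execution, op by op:
  [-33, 7, -42, -13] -> [7, -13, -33, -42] -> [-42, -33, -13, 7] -> [42, 33, 13, -7] -> [42, 33, 13, -7] -> [-7, 13, 33, 42] -> 3
  [-40, 32, 42, -34, 27, -26, -47] -> [42, 32, 27, -26, -34, -40, -47] -> [-47, -40, -34, -26, 27, 32, 42] -> [47, 40, 34, 26, -27, -32, -42] -> [47, 40, 34, 26, -27, -32, -42] -> [-42, -32, -27, 26, 34, 40, 47] -> 2
  [-5, 28, 29, -43, 29] -> [29, 29, 28, -5, -43] -> [-43, -5, 28, 29, 29] -> [43, 5, -28, -29, -29] -> [43, 5, -28, -29] -> [-29, -28, 5, 43] -> 3
  [31, -3, -4, -9, -50, -18] -> [31, -3, -4, -9, -18, -50] -> [-50, -18, -9, -4, -3, 31] -> [50, 18, 9, 4, 3, -31] -> [50, 18, 9, 4, 3, -31] -> [-31, 3, 4, 9, 18, 50] -> 3
  [25, -26, -26, -49, -45, -32, 21] -> [25, 21, -26, -26, -32, -45, -49] -> [-49, -45, -32, -26, -26, 21, 25] -> [49, 45, 32, 26, 26, -21, -25] -> [49, 45, 32, 26, -21, -25] -> [-25, -21, 26, 32, 45, 49] -> 4
  [42, -22, -30, -2, 4, -30, -43] -> [42, 4, -2, -22, -30, -30, -43] -> [-43, -30, -30, -22, -2, 4, 42] -> [43, 30, 30, 22, 2, -4, -42] -> [43, 30, 22, 2, -4, -42] -> [-42, -4, 2, 22, 30, 43] -> 1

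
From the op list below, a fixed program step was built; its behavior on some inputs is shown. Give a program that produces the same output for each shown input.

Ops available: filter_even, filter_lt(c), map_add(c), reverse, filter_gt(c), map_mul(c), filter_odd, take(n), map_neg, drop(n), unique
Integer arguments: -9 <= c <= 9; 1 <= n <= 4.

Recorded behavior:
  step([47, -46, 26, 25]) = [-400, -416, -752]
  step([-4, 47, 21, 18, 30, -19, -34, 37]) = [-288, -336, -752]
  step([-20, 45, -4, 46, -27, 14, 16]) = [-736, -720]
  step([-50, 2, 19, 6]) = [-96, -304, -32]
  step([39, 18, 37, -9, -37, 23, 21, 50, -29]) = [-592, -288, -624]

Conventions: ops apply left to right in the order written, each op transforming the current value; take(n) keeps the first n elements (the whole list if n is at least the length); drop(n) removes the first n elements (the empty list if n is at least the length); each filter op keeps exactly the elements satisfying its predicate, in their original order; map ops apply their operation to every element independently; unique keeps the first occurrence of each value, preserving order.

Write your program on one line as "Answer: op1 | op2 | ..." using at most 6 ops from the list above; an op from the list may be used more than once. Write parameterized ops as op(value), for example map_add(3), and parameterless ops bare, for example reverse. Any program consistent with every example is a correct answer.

take(4) | map_mul(4) | map_mul(4) | map_neg | reverse | filter_lt(7)

Check, running the answer program on each example:
  [47, -46, 26, 25] -> [47, -46, 26, 25] -> [188, -184, 104, 100] -> [752, -736, 416, 400] -> [-752, 736, -416, -400] -> [-400, -416, 736, -752] -> [-400, -416, -752]
  [-4, 47, 21, 18, 30, -19, -34, 37] -> [-4, 47, 21, 18] -> [-16, 188, 84, 72] -> [-64, 752, 336, 288] -> [64, -752, -336, -288] -> [-288, -336, -752, 64] -> [-288, -336, -752]
  [-20, 45, -4, 46, -27, 14, 16] -> [-20, 45, -4, 46] -> [-80, 180, -16, 184] -> [-320, 720, -64, 736] -> [320, -720, 64, -736] -> [-736, 64, -720, 320] -> [-736, -720]
  [-50, 2, 19, 6] -> [-50, 2, 19, 6] -> [-200, 8, 76, 24] -> [-800, 32, 304, 96] -> [800, -32, -304, -96] -> [-96, -304, -32, 800] -> [-96, -304, -32]
  [39, 18, 37, -9, -37, 23, 21, 50, -29] -> [39, 18, 37, -9] -> [156, 72, 148, -36] -> [624, 288, 592, -144] -> [-624, -288, -592, 144] -> [144, -592, -288, -624] -> [-592, -288, -624]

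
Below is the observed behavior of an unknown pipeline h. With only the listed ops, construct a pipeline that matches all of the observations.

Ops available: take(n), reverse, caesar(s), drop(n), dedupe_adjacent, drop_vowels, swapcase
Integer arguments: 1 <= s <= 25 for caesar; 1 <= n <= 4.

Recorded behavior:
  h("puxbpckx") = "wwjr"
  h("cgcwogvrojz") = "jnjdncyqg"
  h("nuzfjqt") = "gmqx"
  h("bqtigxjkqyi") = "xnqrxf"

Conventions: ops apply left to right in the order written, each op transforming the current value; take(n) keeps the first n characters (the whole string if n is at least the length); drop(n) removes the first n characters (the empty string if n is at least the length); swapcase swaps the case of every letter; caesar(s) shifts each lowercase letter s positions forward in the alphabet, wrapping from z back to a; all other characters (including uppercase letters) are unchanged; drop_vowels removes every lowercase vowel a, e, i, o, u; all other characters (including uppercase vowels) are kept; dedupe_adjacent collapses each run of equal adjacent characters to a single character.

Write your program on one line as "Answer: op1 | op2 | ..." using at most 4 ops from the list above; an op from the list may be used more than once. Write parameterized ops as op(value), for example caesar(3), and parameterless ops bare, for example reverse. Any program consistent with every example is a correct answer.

drop_vowels | caesar(7) | drop_vowels

Check, running the answer program on each example:
  "puxbpckx" -> "pxbpckx" -> "weiwjre" -> "wwjr"
  "cgcwogvrojz" -> "cgcwgvrjz" -> "jnjdncyqg" -> "jnjdncyqg"
  "nuzfjqt" -> "nzfjqt" -> "ugmqxa" -> "gmqx"
  "bqtigxjkqyi" -> "bqtgxjkqy" -> "ixaneqrxf" -> "xnqrxf"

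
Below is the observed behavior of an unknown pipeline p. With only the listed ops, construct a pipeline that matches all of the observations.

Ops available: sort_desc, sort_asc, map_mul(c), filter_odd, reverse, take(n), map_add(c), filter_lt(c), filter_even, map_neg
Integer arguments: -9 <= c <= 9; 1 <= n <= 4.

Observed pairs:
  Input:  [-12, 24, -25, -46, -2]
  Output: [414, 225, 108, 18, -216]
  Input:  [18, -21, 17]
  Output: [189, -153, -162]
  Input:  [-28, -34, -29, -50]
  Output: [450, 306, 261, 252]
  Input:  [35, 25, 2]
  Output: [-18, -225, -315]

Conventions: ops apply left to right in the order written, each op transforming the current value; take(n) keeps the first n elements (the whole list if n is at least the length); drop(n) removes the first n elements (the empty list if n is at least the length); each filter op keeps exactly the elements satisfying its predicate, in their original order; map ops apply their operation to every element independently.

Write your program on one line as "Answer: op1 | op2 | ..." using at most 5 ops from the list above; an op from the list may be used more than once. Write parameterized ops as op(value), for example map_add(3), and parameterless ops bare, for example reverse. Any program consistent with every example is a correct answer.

reverse | map_mul(-9) | sort_asc | sort_desc

Check, running the answer program on each example:
  [-12, 24, -25, -46, -2] -> [-2, -46, -25, 24, -12] -> [18, 414, 225, -216, 108] -> [-216, 18, 108, 225, 414] -> [414, 225, 108, 18, -216]
  [18, -21, 17] -> [17, -21, 18] -> [-153, 189, -162] -> [-162, -153, 189] -> [189, -153, -162]
  [-28, -34, -29, -50] -> [-50, -29, -34, -28] -> [450, 261, 306, 252] -> [252, 261, 306, 450] -> [450, 306, 261, 252]
  [35, 25, 2] -> [2, 25, 35] -> [-18, -225, -315] -> [-315, -225, -18] -> [-18, -225, -315]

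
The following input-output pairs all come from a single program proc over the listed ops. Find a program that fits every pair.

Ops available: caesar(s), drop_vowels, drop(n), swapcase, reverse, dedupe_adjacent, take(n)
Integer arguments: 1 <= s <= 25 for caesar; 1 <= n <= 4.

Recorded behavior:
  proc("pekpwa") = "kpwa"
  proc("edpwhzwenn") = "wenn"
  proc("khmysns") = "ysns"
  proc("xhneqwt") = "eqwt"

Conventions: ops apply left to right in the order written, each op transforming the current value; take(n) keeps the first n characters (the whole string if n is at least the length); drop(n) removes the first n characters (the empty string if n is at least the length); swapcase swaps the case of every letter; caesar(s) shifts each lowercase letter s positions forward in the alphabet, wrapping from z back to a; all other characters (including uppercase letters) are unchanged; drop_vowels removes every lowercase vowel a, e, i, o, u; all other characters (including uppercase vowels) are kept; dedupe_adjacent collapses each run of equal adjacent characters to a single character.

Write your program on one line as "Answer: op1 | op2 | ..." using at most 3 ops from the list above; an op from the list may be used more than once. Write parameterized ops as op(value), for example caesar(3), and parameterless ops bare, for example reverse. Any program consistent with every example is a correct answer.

reverse | take(4) | reverse

Check, running the answer program on each example:
  "pekpwa" -> "awpkep" -> "awpk" -> "kpwa"
  "edpwhzwenn" -> "nnewzhwpde" -> "nnew" -> "wenn"
  "khmysns" -> "snsymhk" -> "snsy" -> "ysns"
  "xhneqwt" -> "twqenhx" -> "twqe" -> "eqwt"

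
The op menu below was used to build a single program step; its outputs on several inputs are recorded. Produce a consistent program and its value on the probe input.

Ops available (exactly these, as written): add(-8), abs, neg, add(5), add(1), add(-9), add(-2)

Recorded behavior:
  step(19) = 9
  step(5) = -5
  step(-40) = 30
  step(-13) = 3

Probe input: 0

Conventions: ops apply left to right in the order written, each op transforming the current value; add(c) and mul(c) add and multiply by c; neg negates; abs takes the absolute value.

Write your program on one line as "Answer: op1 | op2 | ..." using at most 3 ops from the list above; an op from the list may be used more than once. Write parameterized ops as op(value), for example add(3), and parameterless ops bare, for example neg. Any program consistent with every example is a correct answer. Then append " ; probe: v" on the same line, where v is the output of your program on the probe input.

abs | add(-2) | add(-8) ; probe: -10

Check, running the answer program on each example:
  19 -> 19 -> 17 -> 9
  5 -> 5 -> 3 -> -5
  -40 -> 40 -> 38 -> 30
  -13 -> 13 -> 11 -> 3
  probe: 0 -> 0 -> -2 -> -10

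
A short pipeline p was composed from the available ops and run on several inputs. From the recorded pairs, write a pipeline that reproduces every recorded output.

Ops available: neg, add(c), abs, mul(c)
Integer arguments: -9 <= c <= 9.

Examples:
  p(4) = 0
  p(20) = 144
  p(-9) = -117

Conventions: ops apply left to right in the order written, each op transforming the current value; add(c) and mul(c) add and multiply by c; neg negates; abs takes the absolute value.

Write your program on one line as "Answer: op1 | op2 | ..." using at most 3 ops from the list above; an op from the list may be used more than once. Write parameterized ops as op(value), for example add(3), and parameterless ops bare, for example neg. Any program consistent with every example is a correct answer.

add(-4) | mul(-9) | neg

Check, running the answer program on each example:
  4 -> 0 -> 0 -> 0
  20 -> 16 -> -144 -> 144
  -9 -> -13 -> 117 -> -117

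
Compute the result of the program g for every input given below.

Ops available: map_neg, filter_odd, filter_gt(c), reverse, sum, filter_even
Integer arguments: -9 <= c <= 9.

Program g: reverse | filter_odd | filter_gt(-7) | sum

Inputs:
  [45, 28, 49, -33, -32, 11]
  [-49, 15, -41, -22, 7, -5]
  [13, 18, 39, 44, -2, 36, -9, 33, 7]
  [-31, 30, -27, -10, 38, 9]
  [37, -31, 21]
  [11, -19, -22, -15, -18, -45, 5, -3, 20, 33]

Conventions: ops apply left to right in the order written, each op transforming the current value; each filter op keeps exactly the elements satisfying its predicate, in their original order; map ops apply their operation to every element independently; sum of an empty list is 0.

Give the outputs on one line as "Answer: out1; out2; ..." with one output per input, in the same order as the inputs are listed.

Execution, op by op:
  [45, 28, 49, -33, -32, 11] -> [11, -32, -33, 49, 28, 45] -> [11, -33, 49, 45] -> [11, 49, 45] -> 105
  [-49, 15, -41, -22, 7, -5] -> [-5, 7, -22, -41, 15, -49] -> [-5, 7, -41, 15, -49] -> [-5, 7, 15] -> 17
  [13, 18, 39, 44, -2, 36, -9, 33, 7] -> [7, 33, -9, 36, -2, 44, 39, 18, 13] -> [7, 33, -9, 39, 13] -> [7, 33, 39, 13] -> 92
  [-31, 30, -27, -10, 38, 9] -> [9, 38, -10, -27, 30, -31] -> [9, -27, -31] -> [9] -> 9
  [37, -31, 21] -> [21, -31, 37] -> [21, -31, 37] -> [21, 37] -> 58
  [11, -19, -22, -15, -18, -45, 5, -3, 20, 33] -> [33, 20, -3, 5, -45, -18, -15, -22, -19, 11] -> [33, -3, 5, -45, -15, -19, 11] -> [33, -3, 5, 11] -> 46

105; 17; 92; 9; 58; 46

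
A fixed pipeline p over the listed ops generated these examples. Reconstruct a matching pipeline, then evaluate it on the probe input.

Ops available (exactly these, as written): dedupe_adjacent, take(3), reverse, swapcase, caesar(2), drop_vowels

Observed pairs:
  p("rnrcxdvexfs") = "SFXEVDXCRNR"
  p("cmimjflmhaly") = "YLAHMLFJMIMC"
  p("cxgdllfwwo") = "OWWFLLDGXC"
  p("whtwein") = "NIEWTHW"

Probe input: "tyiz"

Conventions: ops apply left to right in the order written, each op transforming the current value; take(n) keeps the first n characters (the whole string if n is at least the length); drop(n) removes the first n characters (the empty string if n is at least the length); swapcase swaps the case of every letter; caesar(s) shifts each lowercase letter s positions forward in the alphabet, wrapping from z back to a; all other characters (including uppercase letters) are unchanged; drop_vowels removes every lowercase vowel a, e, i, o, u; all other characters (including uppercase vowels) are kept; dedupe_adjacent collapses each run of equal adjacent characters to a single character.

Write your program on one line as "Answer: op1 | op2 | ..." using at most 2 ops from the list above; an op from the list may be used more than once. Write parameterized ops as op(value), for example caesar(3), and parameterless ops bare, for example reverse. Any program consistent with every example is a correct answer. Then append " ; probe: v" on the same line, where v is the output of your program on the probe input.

swapcase | reverse ; probe: "ZIYT"

Check, running the answer program on each example:
  "rnrcxdvexfs" -> "RNRCXDVEXFS" -> "SFXEVDXCRNR"
  "cmimjflmhaly" -> "CMIMJFLMHALY" -> "YLAHMLFJMIMC"
  "cxgdllfwwo" -> "CXGDLLFWWO" -> "OWWFLLDGXC"
  "whtwein" -> "WHTWEIN" -> "NIEWTHW"
  probe: "tyiz" -> "TYIZ" -> "ZIYT"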